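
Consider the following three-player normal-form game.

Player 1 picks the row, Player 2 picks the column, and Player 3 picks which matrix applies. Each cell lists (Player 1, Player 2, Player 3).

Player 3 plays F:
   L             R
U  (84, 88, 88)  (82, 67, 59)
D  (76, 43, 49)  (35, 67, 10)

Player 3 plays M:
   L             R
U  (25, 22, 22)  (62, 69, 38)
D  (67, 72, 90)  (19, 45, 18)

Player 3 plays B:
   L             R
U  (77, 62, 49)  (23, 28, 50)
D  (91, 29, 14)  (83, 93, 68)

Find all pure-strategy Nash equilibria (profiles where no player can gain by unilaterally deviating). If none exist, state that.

The pure Nash equilibria are (U, L, F); (D, L, M); (D, R, B).

For each strategy profile, look for a profitable unilateral deviation.
(U, L, F): Player 1 gets 84, best alternative 76; Player 2 gets 88, best alternative 67; Player 3 gets 88, best alternative 49. No profitable deviation — NE.
(U, L, M): Player 1 can switch to D (25 → 67). Not NE.
(U, L, B): Player 1 can switch to D (77 → 91). Not NE.
(U, R, F): Player 2 can switch to L (67 → 88). Not NE.
(U, R, M): Player 3 can switch to F (38 → 59). Not NE.
(U, R, B): Player 1 can switch to D (23 → 83). Not NE.
(D, L, F): Player 1 can switch to U (76 → 84). Not NE.
(D, L, M): Player 1 gets 67, best alternative 25; Player 2 gets 72, best alternative 45; Player 3 gets 90, best alternative 49. No profitable deviation — NE.
(D, L, B): Player 2 can switch to R (29 → 93). Not NE.
(D, R, F): Player 1 can switch to U (35 → 82). Not NE.
(D, R, M): Player 1 can switch to U (19 → 62). Not NE.
(D, R, B): Player 1 gets 83, best alternative 23; Player 2 gets 93, best alternative 29; Player 3 gets 68, best alternative 18. No profitable deviation — NE.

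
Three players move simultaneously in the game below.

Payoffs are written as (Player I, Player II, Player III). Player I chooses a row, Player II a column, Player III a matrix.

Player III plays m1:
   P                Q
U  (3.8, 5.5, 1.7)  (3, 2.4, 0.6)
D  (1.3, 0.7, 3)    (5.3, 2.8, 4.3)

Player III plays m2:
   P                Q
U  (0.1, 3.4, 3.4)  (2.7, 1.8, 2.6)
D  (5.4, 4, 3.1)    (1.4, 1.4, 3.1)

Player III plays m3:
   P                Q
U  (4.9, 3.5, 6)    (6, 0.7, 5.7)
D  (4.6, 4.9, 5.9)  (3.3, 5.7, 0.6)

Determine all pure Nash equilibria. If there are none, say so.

The pure Nash equilibria are (U, P, m3); (D, Q, m1).

Player I against (P, m1): payoffs 3.8, 1.3 → best response U.
Player I against (P, m2): payoffs 0.1, 5.4 → best response D.
Player I against (P, m3): payoffs 4.9, 4.6 → best response U.
Player I against (Q, m1): payoffs 3, 5.3 → best response D.
Player I against (Q, m2): payoffs 2.7, 1.4 → best response U.
Player I against (Q, m3): payoffs 6, 3.3 → best response U.
Player II against (U, m1): payoffs 5.5, 2.4 → best response P.
Player II against (U, m2): payoffs 3.4, 1.8 → best response P.
Player II against (U, m3): payoffs 3.5, 0.7 → best response P.
Player II against (D, m1): payoffs 0.7, 2.8 → best response Q.
Player II against (D, m2): payoffs 4, 1.4 → best response P.
Player II against (D, m3): payoffs 4.9, 5.7 → best response Q.
Player III against (U, P): payoffs 1.7, 3.4, 6 → best response m3.
Player III against (U, Q): payoffs 0.6, 2.6, 5.7 → best response m3.
Player III against (D, P): payoffs 3, 3.1, 5.9 → best response m3.
Player III against (D, Q): payoffs 4.3, 3.1, 0.6 → best response m1.
Mutual best responses: (U, P, m3); (D, Q, m1).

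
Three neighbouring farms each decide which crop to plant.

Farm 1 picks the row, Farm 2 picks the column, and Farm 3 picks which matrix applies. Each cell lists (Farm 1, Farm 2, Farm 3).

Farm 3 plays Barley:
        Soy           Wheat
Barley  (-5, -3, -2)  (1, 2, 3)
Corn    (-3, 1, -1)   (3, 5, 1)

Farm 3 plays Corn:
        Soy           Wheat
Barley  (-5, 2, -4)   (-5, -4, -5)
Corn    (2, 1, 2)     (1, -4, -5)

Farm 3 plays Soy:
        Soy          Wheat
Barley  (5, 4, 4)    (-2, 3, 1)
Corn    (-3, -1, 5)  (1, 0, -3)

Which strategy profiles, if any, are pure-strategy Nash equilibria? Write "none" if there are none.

(Barley, Soy, Barley): Farm 1 can switch to Corn (-5 → -3). Not NE.
(Barley, Soy, Corn): Farm 1 can switch to Corn (-5 → 2). Not NE.
(Barley, Soy, Soy): Farm 1 gets 5, best alternative -3; Farm 2 gets 4, best alternative 3; Farm 3 gets 4, best alternative -2. No profitable deviation — NE.
(Barley, Wheat, Barley): Farm 1 can switch to Corn (1 → 3). Not NE.
(Barley, Wheat, Corn): Farm 1 can switch to Corn (-5 → 1). Not NE.
(Barley, Wheat, Soy): Farm 1 can switch to Corn (-2 → 1). Not NE.
(Corn, Soy, Barley): Farm 2 can switch to Wheat (1 → 5). Not NE.
(Corn, Soy, Corn): Farm 3 can switch to Soy (2 → 5). Not NE.
(Corn, Soy, Soy): Farm 1 can switch to Barley (-3 → 5). Not NE.
(Corn, Wheat, Barley): Farm 1 gets 3, best alternative 1; Farm 2 gets 5, best alternative 1; Farm 3 gets 1, best alternative -3. No profitable deviation — NE.
(Corn, Wheat, Corn): Farm 2 can switch to Soy (-4 → 1). Not NE.
(Corn, Wheat, Soy): Farm 3 can switch to Barley (-3 → 1). Not NE.

Pure-strategy Nash equilibria: (Barley, Soy, Soy), (Corn, Wheat, Barley)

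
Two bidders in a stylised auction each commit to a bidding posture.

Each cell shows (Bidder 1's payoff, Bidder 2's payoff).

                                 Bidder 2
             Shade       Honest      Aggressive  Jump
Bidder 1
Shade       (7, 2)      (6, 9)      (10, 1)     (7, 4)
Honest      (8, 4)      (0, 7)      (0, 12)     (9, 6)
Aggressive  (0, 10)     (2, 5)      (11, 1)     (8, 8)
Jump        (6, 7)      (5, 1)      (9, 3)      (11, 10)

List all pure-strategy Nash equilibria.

Bidder 1 against Shade: payoffs 7, 8, 0, 6 → best response Honest.
Bidder 1 against Honest: payoffs 6, 0, 2, 5 → best response Shade.
Bidder 1 against Aggressive: payoffs 10, 0, 11, 9 → best response Aggressive.
Bidder 1 against Jump: payoffs 7, 9, 8, 11 → best response Jump.
Bidder 2 against Shade: payoffs 2, 9, 1, 4 → best response Honest.
Bidder 2 against Honest: payoffs 4, 7, 12, 6 → best response Aggressive.
Bidder 2 against Aggressive: payoffs 10, 5, 1, 8 → best response Shade.
Bidder 2 against Jump: payoffs 7, 1, 3, 10 → best response Jump.
Mutual best responses: (Shade, Honest); (Jump, Jump).

The pure Nash equilibria are (Shade, Honest); (Jump, Jump).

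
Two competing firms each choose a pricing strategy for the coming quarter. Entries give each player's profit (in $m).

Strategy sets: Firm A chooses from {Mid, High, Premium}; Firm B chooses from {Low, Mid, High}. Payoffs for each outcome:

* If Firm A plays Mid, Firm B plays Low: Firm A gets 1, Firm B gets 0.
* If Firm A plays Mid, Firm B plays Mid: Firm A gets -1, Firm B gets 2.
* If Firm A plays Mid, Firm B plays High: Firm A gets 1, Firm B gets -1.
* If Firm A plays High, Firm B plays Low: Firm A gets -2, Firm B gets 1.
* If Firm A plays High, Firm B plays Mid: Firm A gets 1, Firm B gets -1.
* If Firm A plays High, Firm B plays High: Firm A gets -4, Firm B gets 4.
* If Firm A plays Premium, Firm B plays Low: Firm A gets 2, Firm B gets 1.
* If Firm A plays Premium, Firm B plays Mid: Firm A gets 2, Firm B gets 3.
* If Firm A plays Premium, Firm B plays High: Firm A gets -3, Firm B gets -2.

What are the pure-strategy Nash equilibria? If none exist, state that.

The unique pure-strategy Nash equilibrium is (Premium, Mid).

For each strategy profile, look for a profitable unilateral deviation.
(Mid, Low): Firm A can switch to Premium (1 → 2). Not NE.
(Mid, Mid): Firm A can switch to High (-1 → 1). Not NE.
(Mid, High): Firm B can switch to Low (-1 → 0). Not NE.
(High, Low): Firm A can switch to Mid (-2 → 1). Not NE.
(High, Mid): Firm A can switch to Premium (1 → 2). Not NE.
(High, High): Firm A can switch to Mid (-4 → 1). Not NE.
(Premium, Low): Firm B can switch to Mid (1 → 3). Not NE.
(Premium, Mid): Firm A gets 2, best alternative 1; Firm B gets 3, best alternative 1. No profitable deviation — NE.
(Premium, High): Firm A can switch to Mid (-3 → 1). Not NE.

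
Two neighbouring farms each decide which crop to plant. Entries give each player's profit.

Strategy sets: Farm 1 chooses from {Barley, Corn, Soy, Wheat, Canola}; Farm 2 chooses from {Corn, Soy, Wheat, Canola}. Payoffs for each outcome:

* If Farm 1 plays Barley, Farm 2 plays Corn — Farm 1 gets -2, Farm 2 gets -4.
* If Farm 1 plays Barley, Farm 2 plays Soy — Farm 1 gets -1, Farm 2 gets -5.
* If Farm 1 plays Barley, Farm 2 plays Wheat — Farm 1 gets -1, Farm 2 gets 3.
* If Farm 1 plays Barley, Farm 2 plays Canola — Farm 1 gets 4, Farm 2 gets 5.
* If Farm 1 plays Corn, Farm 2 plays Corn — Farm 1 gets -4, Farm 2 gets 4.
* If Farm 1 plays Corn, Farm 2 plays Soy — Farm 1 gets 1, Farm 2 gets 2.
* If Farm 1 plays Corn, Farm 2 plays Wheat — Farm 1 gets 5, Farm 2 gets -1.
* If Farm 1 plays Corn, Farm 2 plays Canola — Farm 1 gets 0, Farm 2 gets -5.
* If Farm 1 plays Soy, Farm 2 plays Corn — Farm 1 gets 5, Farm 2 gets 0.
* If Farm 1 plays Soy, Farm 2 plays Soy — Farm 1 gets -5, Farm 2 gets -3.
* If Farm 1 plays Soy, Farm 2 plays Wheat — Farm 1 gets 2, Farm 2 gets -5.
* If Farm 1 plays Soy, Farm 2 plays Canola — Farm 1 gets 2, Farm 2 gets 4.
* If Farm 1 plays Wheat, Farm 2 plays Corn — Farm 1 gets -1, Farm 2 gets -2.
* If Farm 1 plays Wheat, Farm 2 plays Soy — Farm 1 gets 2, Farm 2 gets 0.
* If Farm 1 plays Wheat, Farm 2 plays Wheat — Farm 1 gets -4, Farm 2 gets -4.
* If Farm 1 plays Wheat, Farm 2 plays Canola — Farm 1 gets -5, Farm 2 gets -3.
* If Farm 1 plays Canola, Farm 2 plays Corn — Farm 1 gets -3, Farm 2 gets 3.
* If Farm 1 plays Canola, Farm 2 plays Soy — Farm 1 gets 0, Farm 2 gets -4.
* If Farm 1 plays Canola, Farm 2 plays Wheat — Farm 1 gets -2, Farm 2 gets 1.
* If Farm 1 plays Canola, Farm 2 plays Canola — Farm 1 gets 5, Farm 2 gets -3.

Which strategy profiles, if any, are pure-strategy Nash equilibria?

Farm 1 against Corn: payoffs -2, -4, 5, -1, -3 → best response Soy.
Farm 1 against Soy: payoffs -1, 1, -5, 2, 0 → best response Wheat.
Farm 1 against Wheat: payoffs -1, 5, 2, -4, -2 → best response Corn.
Farm 1 against Canola: payoffs 4, 0, 2, -5, 5 → best response Canola.
Farm 2 against Barley: payoffs -4, -5, 3, 5 → best response Canola.
Farm 2 against Corn: payoffs 4, 2, -1, -5 → best response Corn.
Farm 2 against Soy: payoffs 0, -3, -5, 4 → best response Canola.
Farm 2 against Wheat: payoffs -2, 0, -4, -3 → best response Soy.
Farm 2 against Canola: payoffs 3, -4, 1, -3 → best response Corn.
Mutual best responses: (Wheat, Soy).

(Wheat, Soy)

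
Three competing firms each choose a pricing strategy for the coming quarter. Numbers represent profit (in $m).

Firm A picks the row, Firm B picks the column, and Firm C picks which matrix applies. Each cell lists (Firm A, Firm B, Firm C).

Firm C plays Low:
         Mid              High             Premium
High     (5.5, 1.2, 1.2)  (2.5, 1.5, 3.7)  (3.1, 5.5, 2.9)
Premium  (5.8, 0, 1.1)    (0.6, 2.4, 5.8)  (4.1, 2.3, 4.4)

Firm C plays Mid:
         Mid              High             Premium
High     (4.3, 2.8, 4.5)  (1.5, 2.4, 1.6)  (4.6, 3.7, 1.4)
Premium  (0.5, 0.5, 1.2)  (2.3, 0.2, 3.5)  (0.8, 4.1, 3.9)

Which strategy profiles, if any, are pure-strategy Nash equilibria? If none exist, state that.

none

Firm A against (Mid, Low): payoffs 5.5, 5.8 → best response Premium.
Firm A against (Mid, Mid): payoffs 4.3, 0.5 → best response High.
Firm A against (High, Low): payoffs 2.5, 0.6 → best response High.
Firm A against (High, Mid): payoffs 1.5, 2.3 → best response Premium.
Firm A against (Premium, Low): payoffs 3.1, 4.1 → best response Premium.
Firm A against (Premium, Mid): payoffs 4.6, 0.8 → best response High.
Firm B against (High, Low): payoffs 1.2, 1.5, 5.5 → best response Premium.
Firm B against (High, Mid): payoffs 2.8, 2.4, 3.7 → best response Premium.
Firm B against (Premium, Low): payoffs 0, 2.4, 2.3 → best response High.
Firm B against (Premium, Mid): payoffs 0.5, 0.2, 4.1 → best response Premium.
Firm C against (High, Mid): payoffs 1.2, 4.5 → best response Mid.
Firm C against (High, High): payoffs 3.7, 1.6 → best response Low.
Firm C against (High, Premium): payoffs 2.9, 1.4 → best response Low.
Firm C against (Premium, Mid): payoffs 1.1, 1.2 → best response Mid.
Firm C against (Premium, High): payoffs 5.8, 3.5 → best response Low.
Firm C against (Premium, Premium): payoffs 4.4, 3.9 → best response Low.
No profile is a mutual best response for all players.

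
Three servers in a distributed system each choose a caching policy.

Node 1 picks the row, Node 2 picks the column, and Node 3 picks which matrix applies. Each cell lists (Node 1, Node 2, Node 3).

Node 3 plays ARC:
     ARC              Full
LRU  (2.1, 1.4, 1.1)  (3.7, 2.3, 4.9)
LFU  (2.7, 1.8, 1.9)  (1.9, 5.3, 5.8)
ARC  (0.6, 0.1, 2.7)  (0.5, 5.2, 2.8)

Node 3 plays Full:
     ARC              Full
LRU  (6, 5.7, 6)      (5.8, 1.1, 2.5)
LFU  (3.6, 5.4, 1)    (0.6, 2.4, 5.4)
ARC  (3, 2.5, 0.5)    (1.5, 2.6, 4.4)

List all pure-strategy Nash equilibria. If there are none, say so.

(LRU, ARC, Full) and (LRU, Full, ARC)

Mark each player's best response to every combination of opponents' strategies; a profile where every player is best-responding is a pure Nash equilibrium.
Node 1 against (ARC, ARC): payoffs 2.1, 2.7, 0.6 → best response LFU.
Node 1 against (ARC, Full): payoffs 6, 3.6, 3 → best response LRU.
Node 1 against (Full, ARC): payoffs 3.7, 1.9, 0.5 → best response LRU.
Node 1 against (Full, Full): payoffs 5.8, 0.6, 1.5 → best response LRU.
Node 2 against (LRU, ARC): payoffs 1.4, 2.3 → best response Full.
Node 2 against (LRU, Full): payoffs 5.7, 1.1 → best response ARC.
Node 2 against (LFU, ARC): payoffs 1.8, 5.3 → best response Full.
Node 2 against (LFU, Full): payoffs 5.4, 2.4 → best response ARC.
Node 2 against (ARC, ARC): payoffs 0.1, 5.2 → best response Full.
Node 2 against (ARC, Full): payoffs 2.5, 2.6 → best response Full.
Node 3 against (LRU, ARC): payoffs 1.1, 6 → best response Full.
Node 3 against (LRU, Full): payoffs 4.9, 2.5 → best response ARC.
Node 3 against (LFU, ARC): payoffs 1.9, 1 → best response ARC.
Node 3 against (LFU, Full): payoffs 5.8, 5.4 → best response ARC.
Node 3 against (ARC, ARC): payoffs 2.7, 0.5 → best response ARC.
Node 3 against (ARC, Full): payoffs 2.8, 4.4 → best response Full.
Mutual best responses: (LRU, ARC, Full); (LRU, Full, ARC).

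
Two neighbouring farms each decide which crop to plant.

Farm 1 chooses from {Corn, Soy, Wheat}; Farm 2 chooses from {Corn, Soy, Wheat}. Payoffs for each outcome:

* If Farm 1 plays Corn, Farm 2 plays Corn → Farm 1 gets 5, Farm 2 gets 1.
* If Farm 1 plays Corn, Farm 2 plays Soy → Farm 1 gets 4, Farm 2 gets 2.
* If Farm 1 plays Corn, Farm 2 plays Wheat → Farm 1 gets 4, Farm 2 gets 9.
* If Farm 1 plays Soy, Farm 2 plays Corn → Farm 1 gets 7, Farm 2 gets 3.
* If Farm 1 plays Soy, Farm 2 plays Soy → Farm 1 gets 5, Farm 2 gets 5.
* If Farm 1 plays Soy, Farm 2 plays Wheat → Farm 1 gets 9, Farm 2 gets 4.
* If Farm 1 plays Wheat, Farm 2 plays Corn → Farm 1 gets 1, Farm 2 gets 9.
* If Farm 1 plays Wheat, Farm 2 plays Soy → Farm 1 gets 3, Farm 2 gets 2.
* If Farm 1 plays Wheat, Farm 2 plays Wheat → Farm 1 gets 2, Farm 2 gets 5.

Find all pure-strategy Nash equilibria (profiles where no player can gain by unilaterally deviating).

For each player, find the best response to each opponent profile; mutual best responses are the pure NE.
Farm 1 against Corn: payoffs 5, 7, 1 → best response Soy.
Farm 1 against Soy: payoffs 4, 5, 3 → best response Soy.
Farm 1 against Wheat: payoffs 4, 9, 2 → best response Soy.
Farm 2 against Corn: payoffs 1, 2, 9 → best response Wheat.
Farm 2 against Soy: payoffs 3, 5, 4 → best response Soy.
Farm 2 against Wheat: payoffs 9, 2, 5 → best response Corn.
Mutual best responses: (Soy, Soy).

Pure NE: (Soy, Soy)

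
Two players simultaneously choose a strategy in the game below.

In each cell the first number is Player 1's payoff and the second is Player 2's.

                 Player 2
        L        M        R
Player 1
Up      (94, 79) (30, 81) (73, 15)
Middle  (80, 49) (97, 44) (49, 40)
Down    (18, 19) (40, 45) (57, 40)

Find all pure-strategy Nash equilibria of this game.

none

Check each profile: it is a Nash equilibrium iff no player can strictly gain by switching unilaterally.
(Up, L): Player 2 can switch to M (79 → 81). Not NE.
(Up, M): Player 1 can switch to Middle (30 → 97). Not NE.
(Up, R): Player 2 can switch to L (15 → 79). Not NE.
(Middle, L): Player 1 can switch to Up (80 → 94). Not NE.
(Middle, M): Player 2 can switch to L (44 → 49). Not NE.
(Middle, R): Player 1 can switch to Up (49 → 73). Not NE.
(The remaining 3 profiles each have a profitable deviation by the same check.)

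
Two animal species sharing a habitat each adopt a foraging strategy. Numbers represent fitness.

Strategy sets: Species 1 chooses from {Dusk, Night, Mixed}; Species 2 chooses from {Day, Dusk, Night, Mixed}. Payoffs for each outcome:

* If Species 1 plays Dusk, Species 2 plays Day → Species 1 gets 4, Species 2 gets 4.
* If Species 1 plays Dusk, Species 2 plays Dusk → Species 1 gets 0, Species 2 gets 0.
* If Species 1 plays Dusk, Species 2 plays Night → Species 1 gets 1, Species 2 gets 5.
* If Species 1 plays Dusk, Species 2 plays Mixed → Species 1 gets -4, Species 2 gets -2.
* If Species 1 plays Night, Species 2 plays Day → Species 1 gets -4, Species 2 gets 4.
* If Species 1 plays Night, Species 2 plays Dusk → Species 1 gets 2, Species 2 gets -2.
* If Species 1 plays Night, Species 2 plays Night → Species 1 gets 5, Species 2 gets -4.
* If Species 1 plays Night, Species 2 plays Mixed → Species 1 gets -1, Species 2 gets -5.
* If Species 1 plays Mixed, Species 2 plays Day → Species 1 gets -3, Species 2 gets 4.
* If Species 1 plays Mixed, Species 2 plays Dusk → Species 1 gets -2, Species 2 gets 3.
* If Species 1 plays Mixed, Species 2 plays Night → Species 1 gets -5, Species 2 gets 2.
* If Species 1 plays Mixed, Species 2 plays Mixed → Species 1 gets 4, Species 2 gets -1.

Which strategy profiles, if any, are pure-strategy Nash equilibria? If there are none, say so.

There is no pure-strategy Nash equilibrium.

Species 1 against Day: payoffs 4, -4, -3 → best response Dusk.
Species 1 against Dusk: payoffs 0, 2, -2 → best response Night.
Species 1 against Night: payoffs 1, 5, -5 → best response Night.
Species 1 against Mixed: payoffs -4, -1, 4 → best response Mixed.
Species 2 against Dusk: payoffs 4, 0, 5, -2 → best response Night.
Species 2 against Night: payoffs 4, -2, -4, -5 → best response Day.
Species 2 against Mixed: payoffs 4, 3, 2, -1 → best response Day.
No profile is a mutual best response for all players.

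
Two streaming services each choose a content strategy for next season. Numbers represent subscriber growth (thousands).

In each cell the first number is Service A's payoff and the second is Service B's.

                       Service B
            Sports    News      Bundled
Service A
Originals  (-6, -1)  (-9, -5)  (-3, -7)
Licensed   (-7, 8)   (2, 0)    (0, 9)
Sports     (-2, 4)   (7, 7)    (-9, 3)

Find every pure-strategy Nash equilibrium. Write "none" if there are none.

(Licensed, Bundled) and (Sports, News)

(Originals, Sports): Service A can switch to Sports (-6 → -2). Not NE.
(Originals, News): Service A can switch to Licensed (-9 → 2). Not NE.
(Originals, Bundled): Service A can switch to Licensed (-3 → 0). Not NE.
(Licensed, Sports): Service A can switch to Originals (-7 → -6). Not NE.
(Licensed, News): Service A can switch to Sports (2 → 7). Not NE.
(Licensed, Bundled): Service A gets 0, best alternative -3; Service B gets 9, best alternative 8. No profitable deviation — NE.
(Sports, Sports): Service B can switch to News (4 → 7). Not NE.
(Sports, News): Service A gets 7, best alternative 2; Service B gets 7, best alternative 4. No profitable deviation — NE.
(Sports, Bundled): Service A can switch to Originals (-9 → -3). Not NE.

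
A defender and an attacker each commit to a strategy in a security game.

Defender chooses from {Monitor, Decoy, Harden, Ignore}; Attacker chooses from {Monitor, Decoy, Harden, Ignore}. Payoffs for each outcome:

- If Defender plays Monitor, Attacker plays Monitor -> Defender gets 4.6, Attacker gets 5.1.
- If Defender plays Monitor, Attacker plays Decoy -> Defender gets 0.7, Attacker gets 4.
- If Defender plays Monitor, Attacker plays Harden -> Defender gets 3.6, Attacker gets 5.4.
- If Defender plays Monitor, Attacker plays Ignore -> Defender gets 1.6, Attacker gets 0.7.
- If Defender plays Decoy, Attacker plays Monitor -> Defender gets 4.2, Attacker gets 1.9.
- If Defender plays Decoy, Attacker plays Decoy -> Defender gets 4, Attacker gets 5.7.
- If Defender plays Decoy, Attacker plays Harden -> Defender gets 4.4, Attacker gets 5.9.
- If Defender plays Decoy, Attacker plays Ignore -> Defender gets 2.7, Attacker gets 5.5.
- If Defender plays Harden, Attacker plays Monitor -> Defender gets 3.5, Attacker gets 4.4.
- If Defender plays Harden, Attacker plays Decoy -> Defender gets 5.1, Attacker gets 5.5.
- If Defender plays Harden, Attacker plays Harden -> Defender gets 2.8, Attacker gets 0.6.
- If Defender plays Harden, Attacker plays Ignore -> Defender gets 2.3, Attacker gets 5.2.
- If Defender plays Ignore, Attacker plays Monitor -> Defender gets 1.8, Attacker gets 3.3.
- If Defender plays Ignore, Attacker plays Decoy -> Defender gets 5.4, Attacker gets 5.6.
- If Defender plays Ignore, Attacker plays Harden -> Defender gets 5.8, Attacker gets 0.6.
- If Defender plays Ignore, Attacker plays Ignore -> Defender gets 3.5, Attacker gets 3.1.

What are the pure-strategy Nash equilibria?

Pure NE: (Ignore, Decoy)

Defender against Monitor: payoffs 4.6, 4.2, 3.5, 1.8 → best response Monitor.
Defender against Decoy: payoffs 0.7, 4, 5.1, 5.4 → best response Ignore.
Defender against Harden: payoffs 3.6, 4.4, 2.8, 5.8 → best response Ignore.
Defender against Ignore: payoffs 1.6, 2.7, 2.3, 3.5 → best response Ignore.
Attacker against Monitor: payoffs 5.1, 4, 5.4, 0.7 → best response Harden.
Attacker against Decoy: payoffs 1.9, 5.7, 5.9, 5.5 → best response Harden.
Attacker against Harden: payoffs 4.4, 5.5, 0.6, 5.2 → best response Decoy.
Attacker against Ignore: payoffs 3.3, 5.6, 0.6, 3.1 → best response Decoy.
Mutual best responses: (Ignore, Decoy).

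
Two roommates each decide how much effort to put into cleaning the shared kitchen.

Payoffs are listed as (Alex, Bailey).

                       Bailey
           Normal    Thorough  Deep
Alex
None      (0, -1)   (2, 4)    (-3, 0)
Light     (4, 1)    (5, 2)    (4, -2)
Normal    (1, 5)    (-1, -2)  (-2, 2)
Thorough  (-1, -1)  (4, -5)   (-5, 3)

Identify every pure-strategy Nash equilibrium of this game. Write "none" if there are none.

Alex against Normal: payoffs 0, 4, 1, -1 → best response Light.
Alex against Thorough: payoffs 2, 5, -1, 4 → best response Light.
Alex against Deep: payoffs -3, 4, -2, -5 → best response Light.
Bailey against None: payoffs -1, 4, 0 → best response Thorough.
Bailey against Light: payoffs 1, 2, -2 → best response Thorough.
Bailey against Normal: payoffs 5, -2, 2 → best response Normal.
Bailey against Thorough: payoffs -1, -5, 3 → best response Deep.
Mutual best responses: (Light, Thorough).

The unique pure-strategy Nash equilibrium is (Light, Thorough).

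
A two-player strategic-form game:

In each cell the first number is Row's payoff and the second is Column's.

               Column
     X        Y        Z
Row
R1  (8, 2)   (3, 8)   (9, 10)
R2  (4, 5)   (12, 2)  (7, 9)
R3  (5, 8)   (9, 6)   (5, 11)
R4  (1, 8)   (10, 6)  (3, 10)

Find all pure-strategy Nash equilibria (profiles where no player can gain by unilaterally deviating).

For each player, find the best response to each opponent profile; mutual best responses are the pure NE.
Row against X: payoffs 8, 4, 5, 1 → best response R1.
Row against Y: payoffs 3, 12, 9, 10 → best response R2.
Row against Z: payoffs 9, 7, 5, 3 → best response R1.
Column against R1: payoffs 2, 8, 10 → best response Z.
Column against R2: payoffs 5, 2, 9 → best response Z.
Column against R3: payoffs 8, 6, 11 → best response Z.
Column against R4: payoffs 8, 6, 10 → best response Z.
Mutual best responses: (R1, Z).

Pure NE: (R1, Z)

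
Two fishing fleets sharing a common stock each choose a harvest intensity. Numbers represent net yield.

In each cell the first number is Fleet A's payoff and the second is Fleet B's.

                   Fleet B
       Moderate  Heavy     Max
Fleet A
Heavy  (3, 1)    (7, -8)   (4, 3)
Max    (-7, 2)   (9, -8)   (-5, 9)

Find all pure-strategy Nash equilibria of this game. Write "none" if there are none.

(Heavy, Moderate): Fleet B can switch to Max (1 → 3). Not NE.
(Heavy, Heavy): Fleet A can switch to Max (7 → 9). Not NE.
(Heavy, Max): Fleet A gets 4, best alternative -5; Fleet B gets 3, best alternative 1. No profitable deviation — NE.
(Max, Moderate): Fleet A can switch to Heavy (-7 → 3). Not NE.
(Max, Heavy): Fleet B can switch to Moderate (-8 → 2). Not NE.
(Max, Max): Fleet A can switch to Heavy (-5 → 4). Not NE.

(Heavy, Max)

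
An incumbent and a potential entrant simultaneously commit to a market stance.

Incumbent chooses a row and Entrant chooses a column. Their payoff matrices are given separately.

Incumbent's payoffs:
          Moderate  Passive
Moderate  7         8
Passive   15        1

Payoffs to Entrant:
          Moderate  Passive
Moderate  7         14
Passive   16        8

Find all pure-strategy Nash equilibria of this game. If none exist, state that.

(Moderate, Moderate): Incumbent can switch to Passive (7 → 15). Not NE.
(Moderate, Passive): Incumbent gets 8, best alternative 1; Entrant gets 14, best alternative 7. No profitable deviation — NE.
(Passive, Moderate): Incumbent gets 15, best alternative 7; Entrant gets 16, best alternative 8. No profitable deviation — NE.
(Passive, Passive): Incumbent can switch to Moderate (1 → 8). Not NE.

(Moderate, Passive) and (Passive, Moderate)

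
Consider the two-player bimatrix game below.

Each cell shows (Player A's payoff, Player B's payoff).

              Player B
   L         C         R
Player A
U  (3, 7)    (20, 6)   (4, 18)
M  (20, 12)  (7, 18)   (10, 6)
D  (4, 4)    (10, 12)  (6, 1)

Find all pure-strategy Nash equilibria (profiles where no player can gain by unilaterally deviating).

This game has no pure Nash equilibrium.

(U, L): Player A can switch to M (3 → 20). Not NE.
(U, C): Player B can switch to L (6 → 7). Not NE.
(U, R): Player A can switch to M (4 → 10). Not NE.
(M, L): Player B can switch to C (12 → 18). Not NE.
(M, C): Player A can switch to U (7 → 20). Not NE.
(M, R): Player B can switch to L (6 → 12). Not NE.
(D, L): Player A can switch to M (4 → 20). Not NE.
(D, C): Player A can switch to U (10 → 20). Not NE.
(D, R): Player A can switch to M (6 → 10). Not NE.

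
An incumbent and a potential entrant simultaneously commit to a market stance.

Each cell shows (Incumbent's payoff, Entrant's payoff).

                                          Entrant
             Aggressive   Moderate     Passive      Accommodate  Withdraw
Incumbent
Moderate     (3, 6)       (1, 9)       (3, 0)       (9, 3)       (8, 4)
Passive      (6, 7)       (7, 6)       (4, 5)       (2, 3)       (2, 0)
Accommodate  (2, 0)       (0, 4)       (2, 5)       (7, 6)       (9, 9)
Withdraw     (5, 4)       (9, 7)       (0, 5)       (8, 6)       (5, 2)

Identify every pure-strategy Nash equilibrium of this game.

Incumbent against Aggressive: payoffs 3, 6, 2, 5 → best response Passive.
Incumbent against Moderate: payoffs 1, 7, 0, 9 → best response Withdraw.
Incumbent against Passive: payoffs 3, 4, 2, 0 → best response Passive.
Incumbent against Accommodate: payoffs 9, 2, 7, 8 → best response Moderate.
Incumbent against Withdraw: payoffs 8, 2, 9, 5 → best response Accommodate.
Entrant against Moderate: payoffs 6, 9, 0, 3, 4 → best response Moderate.
Entrant against Passive: payoffs 7, 6, 5, 3, 0 → best response Aggressive.
Entrant against Accommodate: payoffs 0, 4, 5, 6, 9 → best response Withdraw.
Entrant against Withdraw: payoffs 4, 7, 5, 6, 2 → best response Moderate.
Mutual best responses: (Passive, Aggressive); (Accommodate, Withdraw); (Withdraw, Moderate).

The pure Nash equilibria are (Passive, Aggressive) and (Accommodate, Withdraw) and (Withdraw, Moderate).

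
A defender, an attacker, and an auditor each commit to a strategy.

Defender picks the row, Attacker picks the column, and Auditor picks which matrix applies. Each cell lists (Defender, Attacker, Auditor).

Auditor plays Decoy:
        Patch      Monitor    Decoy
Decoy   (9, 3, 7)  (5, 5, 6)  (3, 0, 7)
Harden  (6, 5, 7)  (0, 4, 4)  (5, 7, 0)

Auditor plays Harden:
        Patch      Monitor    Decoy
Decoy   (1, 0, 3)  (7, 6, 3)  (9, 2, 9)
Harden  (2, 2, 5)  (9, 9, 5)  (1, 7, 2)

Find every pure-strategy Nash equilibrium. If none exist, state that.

(Decoy, Monitor, Decoy); (Harden, Monitor, Harden)

Defender against (Patch, Decoy): payoffs 9, 6 → best response Decoy.
Defender against (Patch, Harden): payoffs 1, 2 → best response Harden.
Defender against (Monitor, Decoy): payoffs 5, 0 → best response Decoy.
Defender against (Monitor, Harden): payoffs 7, 9 → best response Harden.
Defender against (Decoy, Decoy): payoffs 3, 5 → best response Harden.
Defender against (Decoy, Harden): payoffs 9, 1 → best response Decoy.
Attacker against (Decoy, Decoy): payoffs 3, 5, 0 → best response Monitor.
Attacker against (Decoy, Harden): payoffs 0, 6, 2 → best response Monitor.
Attacker against (Harden, Decoy): payoffs 5, 4, 7 → best response Decoy.
Attacker against (Harden, Harden): payoffs 2, 9, 7 → best response Monitor.
Auditor against (Decoy, Patch): payoffs 7, 3 → best response Decoy.
Auditor against (Decoy, Monitor): payoffs 6, 3 → best response Decoy.
Auditor against (Decoy, Decoy): payoffs 7, 9 → best response Harden.
Auditor against (Harden, Patch): payoffs 7, 5 → best response Decoy.
Auditor against (Harden, Monitor): payoffs 4, 5 → best response Harden.
Auditor against (Harden, Decoy): payoffs 0, 2 → best response Harden.
Mutual best responses: (Decoy, Monitor, Decoy); (Harden, Monitor, Harden).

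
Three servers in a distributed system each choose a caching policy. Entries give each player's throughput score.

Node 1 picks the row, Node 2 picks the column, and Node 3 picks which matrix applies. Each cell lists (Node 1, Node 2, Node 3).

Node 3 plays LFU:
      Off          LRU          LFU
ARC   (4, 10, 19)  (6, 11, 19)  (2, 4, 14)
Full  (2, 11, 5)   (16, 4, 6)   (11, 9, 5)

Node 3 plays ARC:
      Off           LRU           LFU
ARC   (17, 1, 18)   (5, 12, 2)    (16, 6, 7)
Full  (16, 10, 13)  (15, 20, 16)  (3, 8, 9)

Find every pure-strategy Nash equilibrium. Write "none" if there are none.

For each strategy profile, look for a profitable unilateral deviation.
(ARC, Off, LFU): Node 2 can switch to LRU (10 → 11). Not NE.
(ARC, Off, ARC): Node 2 can switch to LRU (1 → 12). Not NE.
(ARC, LRU, LFU): Node 1 can switch to Full (6 → 16). Not NE.
(ARC, LRU, ARC): Node 1 can switch to Full (5 → 15). Not NE.
(ARC, LFU, LFU): Node 1 can switch to Full (2 → 11). Not NE.
(ARC, LFU, ARC): Node 2 can switch to LRU (6 → 12). Not NE.
(Full, LRU, ARC): Node 1 gets 15, best alternative 5; Node 2 gets 20, best alternative 10; Node 3 gets 16, best alternative 6. No profitable deviation — NE.
(The remaining 5 profiles each have a profitable deviation by the same check.)

(Full, LRU, ARC)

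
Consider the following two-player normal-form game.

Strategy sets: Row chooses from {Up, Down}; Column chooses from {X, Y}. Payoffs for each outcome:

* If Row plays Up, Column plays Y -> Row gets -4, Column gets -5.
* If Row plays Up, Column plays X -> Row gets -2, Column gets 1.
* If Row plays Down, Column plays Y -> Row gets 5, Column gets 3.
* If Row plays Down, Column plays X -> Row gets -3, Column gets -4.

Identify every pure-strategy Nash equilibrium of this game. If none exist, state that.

(Up, X) and (Down, Y)

Check each profile: it is a Nash equilibrium iff no player can strictly gain by switching unilaterally.
(Up, X): Row gets -2, best alternative -3; Column gets 1, best alternative -5. No profitable deviation — NE.
(Up, Y): Row can switch to Down (-4 → 5). Not NE.
(Down, X): Row can switch to Up (-3 → -2). Not NE.
(Down, Y): Row gets 5, best alternative -4; Column gets 3, best alternative -4. No profitable deviation — NE.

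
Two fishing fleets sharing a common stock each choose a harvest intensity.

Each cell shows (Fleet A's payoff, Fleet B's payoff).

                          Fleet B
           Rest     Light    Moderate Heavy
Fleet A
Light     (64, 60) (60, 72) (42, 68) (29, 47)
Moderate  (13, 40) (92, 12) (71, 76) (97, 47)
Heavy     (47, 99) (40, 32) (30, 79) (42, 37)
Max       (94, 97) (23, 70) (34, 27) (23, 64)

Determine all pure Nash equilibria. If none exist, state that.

Fleet A against Rest: payoffs 64, 13, 47, 94 → best response Max.
Fleet A against Light: payoffs 60, 92, 40, 23 → best response Moderate.
Fleet A against Moderate: payoffs 42, 71, 30, 34 → best response Moderate.
Fleet A against Heavy: payoffs 29, 97, 42, 23 → best response Moderate.
Fleet B against Light: payoffs 60, 72, 68, 47 → best response Light.
Fleet B against Moderate: payoffs 40, 12, 76, 47 → best response Moderate.
Fleet B against Heavy: payoffs 99, 32, 79, 37 → best response Rest.
Fleet B against Max: payoffs 97, 70, 27, 64 → best response Rest.
Mutual best responses: (Moderate, Moderate); (Max, Rest).

The pure Nash equilibria are (Moderate, Moderate) and (Max, Rest).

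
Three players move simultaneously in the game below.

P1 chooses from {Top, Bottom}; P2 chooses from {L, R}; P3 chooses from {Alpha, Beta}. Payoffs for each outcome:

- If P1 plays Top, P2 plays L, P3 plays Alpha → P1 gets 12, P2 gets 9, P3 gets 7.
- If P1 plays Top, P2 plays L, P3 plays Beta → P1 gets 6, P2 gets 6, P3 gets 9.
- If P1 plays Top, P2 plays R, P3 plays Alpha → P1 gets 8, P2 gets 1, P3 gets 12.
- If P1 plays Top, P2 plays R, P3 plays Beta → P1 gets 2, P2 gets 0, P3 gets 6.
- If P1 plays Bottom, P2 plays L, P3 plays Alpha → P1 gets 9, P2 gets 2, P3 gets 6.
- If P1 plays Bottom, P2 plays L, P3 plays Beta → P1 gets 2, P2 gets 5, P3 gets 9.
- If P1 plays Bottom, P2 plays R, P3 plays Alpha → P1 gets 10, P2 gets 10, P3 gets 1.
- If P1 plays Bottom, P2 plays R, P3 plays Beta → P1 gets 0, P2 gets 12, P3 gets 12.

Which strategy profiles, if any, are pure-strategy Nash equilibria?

P1 against (L, Alpha): payoffs 12, 9 → best response Top.
P1 against (L, Beta): payoffs 6, 2 → best response Top.
P1 against (R, Alpha): payoffs 8, 10 → best response Bottom.
P1 against (R, Beta): payoffs 2, 0 → best response Top.
P2 against (Top, Alpha): payoffs 9, 1 → best response L.
P2 against (Top, Beta): payoffs 6, 0 → best response L.
P2 against (Bottom, Alpha): payoffs 2, 10 → best response R.
P2 against (Bottom, Beta): payoffs 5, 12 → best response R.
P3 against (Top, L): payoffs 7, 9 → best response Beta.
P3 against (Top, R): payoffs 12, 6 → best response Alpha.
P3 against (Bottom, L): payoffs 6, 9 → best response Beta.
P3 against (Bottom, R): payoffs 1, 12 → best response Beta.
Mutual best responses: (Top, L, Beta).

Pure NE: (Top, L, Beta)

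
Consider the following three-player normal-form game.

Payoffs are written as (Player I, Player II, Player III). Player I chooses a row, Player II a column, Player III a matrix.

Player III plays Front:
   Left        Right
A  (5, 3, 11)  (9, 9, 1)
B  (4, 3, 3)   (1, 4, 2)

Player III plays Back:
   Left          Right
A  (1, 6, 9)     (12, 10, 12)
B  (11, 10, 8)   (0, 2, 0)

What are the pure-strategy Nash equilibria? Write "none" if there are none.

(A, Right, Back), (B, Left, Back)

(A, Left, Front): Player II can switch to Right (3 → 9). Not NE.
(A, Left, Back): Player I can switch to B (1 → 11). Not NE.
(A, Right, Front): Player III can switch to Back (1 → 12). Not NE.
(A, Right, Back): Player I gets 12, best alternative 0; Player II gets 10, best alternative 6; Player III gets 12, best alternative 1. No profitable deviation — NE.
(B, Left, Front): Player I can switch to A (4 → 5). Not NE.
(B, Left, Back): Player I gets 11, best alternative 1; Player II gets 10, best alternative 2; Player III gets 8, best alternative 3. No profitable deviation — NE.
(B, Right, Front): Player I can switch to A (1 → 9). Not NE.
(B, Right, Back): Player I can switch to A (0 → 12). Not NE.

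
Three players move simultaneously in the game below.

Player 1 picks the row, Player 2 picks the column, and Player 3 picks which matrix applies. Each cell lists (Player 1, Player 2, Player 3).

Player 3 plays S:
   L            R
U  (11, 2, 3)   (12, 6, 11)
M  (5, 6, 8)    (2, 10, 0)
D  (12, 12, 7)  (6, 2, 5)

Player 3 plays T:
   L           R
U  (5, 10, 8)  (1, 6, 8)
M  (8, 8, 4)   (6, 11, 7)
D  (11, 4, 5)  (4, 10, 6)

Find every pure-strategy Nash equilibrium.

For each player, find the best response to each opponent profile; mutual best responses are the pure NE.
Player 1 against (L, S): payoffs 11, 5, 12 → best response D.
Player 1 against (L, T): payoffs 5, 8, 11 → best response D.
Player 1 against (R, S): payoffs 12, 2, 6 → best response U.
Player 1 against (R, T): payoffs 1, 6, 4 → best response M.
Player 2 against (U, S): payoffs 2, 6 → best response R.
Player 2 against (U, T): payoffs 10, 6 → best response L.
Player 2 against (M, S): payoffs 6, 10 → best response R.
Player 2 against (M, T): payoffs 8, 11 → best response R.
Player 2 against (D, S): payoffs 12, 2 → best response L.
Player 2 against (D, T): payoffs 4, 10 → best response R.
Player 3 against (U, L): payoffs 3, 8 → best response T.
Player 3 against (U, R): payoffs 11, 8 → best response S.
Player 3 against (M, L): payoffs 8, 4 → best response S.
Player 3 against (M, R): payoffs 0, 7 → best response T.
Player 3 against (D, L): payoffs 7, 5 → best response S.
Player 3 against (D, R): payoffs 5, 6 → best response T.
Mutual best responses: (U, R, S); (M, R, T); (D, L, S).

Pure-strategy Nash equilibria: (U, R, S); (M, R, T); (D, L, S)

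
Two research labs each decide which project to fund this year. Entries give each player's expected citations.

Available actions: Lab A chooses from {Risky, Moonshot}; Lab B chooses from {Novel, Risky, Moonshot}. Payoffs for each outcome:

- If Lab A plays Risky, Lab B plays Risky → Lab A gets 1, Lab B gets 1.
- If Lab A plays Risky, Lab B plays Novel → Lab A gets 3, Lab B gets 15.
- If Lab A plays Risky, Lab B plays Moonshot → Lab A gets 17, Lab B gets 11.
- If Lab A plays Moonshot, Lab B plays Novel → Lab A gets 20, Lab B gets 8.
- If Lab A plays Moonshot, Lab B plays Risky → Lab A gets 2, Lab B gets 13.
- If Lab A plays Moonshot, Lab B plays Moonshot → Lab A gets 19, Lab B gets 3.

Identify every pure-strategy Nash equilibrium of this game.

(Risky, Novel): Lab A can switch to Moonshot (3 → 20). Not NE.
(Risky, Risky): Lab A can switch to Moonshot (1 → 2). Not NE.
(Risky, Moonshot): Lab A can switch to Moonshot (17 → 19). Not NE.
(Moonshot, Novel): Lab B can switch to Risky (8 → 13). Not NE.
(Moonshot, Risky): Lab A gets 2, best alternative 1; Lab B gets 13, best alternative 8. No profitable deviation — NE.
(Moonshot, Moonshot): Lab B can switch to Novel (3 → 8). Not NE.

The unique pure-strategy Nash equilibrium is (Moonshot, Risky).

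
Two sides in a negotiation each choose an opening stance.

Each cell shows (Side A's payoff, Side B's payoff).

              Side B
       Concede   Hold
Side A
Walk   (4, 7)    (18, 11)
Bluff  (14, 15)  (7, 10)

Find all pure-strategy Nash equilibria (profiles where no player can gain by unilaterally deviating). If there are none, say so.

Pure-strategy Nash equilibria: (Walk, Hold) and (Bluff, Concede)

Side A against Concede: payoffs 4, 14 → best response Bluff.
Side A against Hold: payoffs 18, 7 → best response Walk.
Side B against Walk: payoffs 7, 11 → best response Hold.
Side B against Bluff: payoffs 15, 10 → best response Concede.
Mutual best responses: (Walk, Hold); (Bluff, Concede).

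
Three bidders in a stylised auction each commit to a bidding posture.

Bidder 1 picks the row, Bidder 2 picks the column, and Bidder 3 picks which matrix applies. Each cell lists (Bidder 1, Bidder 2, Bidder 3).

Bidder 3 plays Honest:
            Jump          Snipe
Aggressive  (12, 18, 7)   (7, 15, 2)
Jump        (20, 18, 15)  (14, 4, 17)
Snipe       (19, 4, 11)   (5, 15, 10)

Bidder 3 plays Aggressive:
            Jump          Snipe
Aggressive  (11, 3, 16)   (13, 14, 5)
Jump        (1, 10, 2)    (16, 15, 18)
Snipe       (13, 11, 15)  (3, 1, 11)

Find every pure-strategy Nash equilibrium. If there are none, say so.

Pure-strategy Nash equilibria: (Jump, Jump, Honest), (Jump, Snipe, Aggressive), (Snipe, Jump, Aggressive)

Bidder 1 against (Jump, Honest): payoffs 12, 20, 19 → best response Jump.
Bidder 1 against (Jump, Aggressive): payoffs 11, 1, 13 → best response Snipe.
Bidder 1 against (Snipe, Honest): payoffs 7, 14, 5 → best response Jump.
Bidder 1 against (Snipe, Aggressive): payoffs 13, 16, 3 → best response Jump.
Bidder 2 against (Aggressive, Honest): payoffs 18, 15 → best response Jump.
Bidder 2 against (Aggressive, Aggressive): payoffs 3, 14 → best response Snipe.
Bidder 2 against (Jump, Honest): payoffs 18, 4 → best response Jump.
Bidder 2 against (Jump, Aggressive): payoffs 10, 15 → best response Snipe.
Bidder 2 against (Snipe, Honest): payoffs 4, 15 → best response Snipe.
Bidder 2 against (Snipe, Aggressive): payoffs 11, 1 → best response Jump.
Bidder 3 against (Aggressive, Jump): payoffs 7, 16 → best response Aggressive.
Bidder 3 against (Aggressive, Snipe): payoffs 2, 5 → best response Aggressive.
Bidder 3 against (Jump, Jump): payoffs 15, 2 → best response Honest.
Bidder 3 against (Jump, Snipe): payoffs 17, 18 → best response Aggressive.
Bidder 3 against (Snipe, Jump): payoffs 11, 15 → best response Aggressive.
Bidder 3 against (Snipe, Snipe): payoffs 10, 11 → best response Aggressive.
Mutual best responses: (Jump, Jump, Honest); (Jump, Snipe, Aggressive); (Snipe, Jump, Aggressive).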